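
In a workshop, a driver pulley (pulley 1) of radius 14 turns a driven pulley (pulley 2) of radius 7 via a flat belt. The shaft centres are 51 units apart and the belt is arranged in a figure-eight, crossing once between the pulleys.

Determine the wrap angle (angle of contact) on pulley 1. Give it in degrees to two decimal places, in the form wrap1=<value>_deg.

wrap1=228.63_deg

crossed belt: β = asin((r1+r2)/C) = asin(21/51) = 24.3157°
wrap1 = wrap2 = π + 2β = 228.6315°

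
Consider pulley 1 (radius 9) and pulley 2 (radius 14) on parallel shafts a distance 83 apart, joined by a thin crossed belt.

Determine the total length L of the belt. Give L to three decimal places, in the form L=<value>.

crossed belt: β = asin((r1+r2)/C) = asin(23/83) = 16.0877°
wrap1 = wrap2 = π + 2β = 212.1754°
tangent length = C·cosβ = 79.7496
L = (r1+r2)·wrap + 2·C·cosβ = 23·3.7032 + 2·79.7496 = 244.6719

L=244.672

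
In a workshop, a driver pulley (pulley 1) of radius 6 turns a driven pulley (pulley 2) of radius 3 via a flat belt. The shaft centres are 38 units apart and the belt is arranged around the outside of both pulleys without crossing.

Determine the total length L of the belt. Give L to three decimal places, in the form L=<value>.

L=104.511

open belt: β = asin((r2−r1)/C) = asin(-3/38) = -4.5281°
wrap1 = π − 2β = 189.0561°
wrap2 = π + 2β = 170.9439°
tangent length = C·cosβ = 37.8814
L = r1·wrap1 + r2·wrap2 + 2·C·cosβ = 6·3.2997 + 3·2.9835 + 2·37.8814 = 104.5113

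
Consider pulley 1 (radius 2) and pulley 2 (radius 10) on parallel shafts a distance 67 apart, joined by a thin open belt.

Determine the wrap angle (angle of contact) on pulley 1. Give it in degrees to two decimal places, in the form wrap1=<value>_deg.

wrap1=166.28_deg

open belt: β = asin((r2−r1)/C) = asin(8/67) = 6.8576°
wrap1 = π − 2β = 166.2847°
wrap2 = π + 2β = 193.7153°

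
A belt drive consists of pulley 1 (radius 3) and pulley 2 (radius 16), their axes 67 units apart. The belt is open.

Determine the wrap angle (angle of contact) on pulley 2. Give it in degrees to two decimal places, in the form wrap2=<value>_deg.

open belt: β = asin((r2−r1)/C) = asin(13/67) = 11.1881°
wrap1 = π − 2β = 157.6239°
wrap2 = π + 2β = 202.3761°

wrap2=202.38_deg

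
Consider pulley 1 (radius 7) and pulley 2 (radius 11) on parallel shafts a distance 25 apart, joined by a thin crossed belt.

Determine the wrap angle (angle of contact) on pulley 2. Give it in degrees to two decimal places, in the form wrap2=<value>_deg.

wrap2=272.11_deg

crossed belt: β = asin((r1+r2)/C) = asin(18/25) = 46.0545°
wrap1 = wrap2 = π + 2β = 272.1090°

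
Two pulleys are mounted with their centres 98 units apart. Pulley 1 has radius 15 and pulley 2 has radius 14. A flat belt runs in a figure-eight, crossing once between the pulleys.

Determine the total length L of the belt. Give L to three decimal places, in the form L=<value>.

crossed belt: β = asin((r1+r2)/C) = asin(29/98) = 17.2126°
wrap1 = wrap2 = π + 2β = 214.4252°
tangent length = C·cosβ = 93.6109
L = (r1+r2)·wrap + 2·C·cosβ = 29·3.7424 + 2·93.6109 = 295.7522

L=295.752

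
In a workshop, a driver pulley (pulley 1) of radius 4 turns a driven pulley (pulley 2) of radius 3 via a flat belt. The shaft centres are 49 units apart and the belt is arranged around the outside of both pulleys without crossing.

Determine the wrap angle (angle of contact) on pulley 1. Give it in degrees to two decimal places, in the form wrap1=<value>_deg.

wrap1=182.34_deg

open belt: β = asin((r2−r1)/C) = asin(-1/49) = -1.1694°
wrap1 = π − 2β = 182.3388°
wrap2 = π + 2β = 177.6612°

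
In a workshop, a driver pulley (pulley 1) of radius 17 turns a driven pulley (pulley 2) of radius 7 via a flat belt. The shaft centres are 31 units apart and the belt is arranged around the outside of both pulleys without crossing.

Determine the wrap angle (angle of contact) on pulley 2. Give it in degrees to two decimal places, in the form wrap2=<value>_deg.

open belt: β = asin((r2−r1)/C) = asin(-10/31) = -18.8191°
wrap1 = π − 2β = 217.6381°
wrap2 = π + 2β = 142.3619°

wrap2=142.36_deg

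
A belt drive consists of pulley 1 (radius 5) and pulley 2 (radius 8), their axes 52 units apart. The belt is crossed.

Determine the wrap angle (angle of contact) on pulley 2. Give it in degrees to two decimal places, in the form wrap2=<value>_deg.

crossed belt: β = asin((r1+r2)/C) = asin(13/52) = 14.4775°
wrap1 = wrap2 = π + 2β = 208.9550°

wrap2=208.96_deg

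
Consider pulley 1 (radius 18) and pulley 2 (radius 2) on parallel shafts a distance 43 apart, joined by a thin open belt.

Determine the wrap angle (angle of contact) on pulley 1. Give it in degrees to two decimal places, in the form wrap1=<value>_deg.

open belt: β = asin((r2−r1)/C) = asin(-16/43) = -21.8448°
wrap1 = π − 2β = 223.6895°
wrap2 = π + 2β = 136.3105°

wrap1=223.69_deg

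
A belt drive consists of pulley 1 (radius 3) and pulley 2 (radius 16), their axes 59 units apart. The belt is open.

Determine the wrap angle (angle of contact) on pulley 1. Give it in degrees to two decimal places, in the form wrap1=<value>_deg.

open belt: β = asin((r2−r1)/C) = asin(13/59) = 12.7289°
wrap1 = π − 2β = 154.5421°
wrap2 = π + 2β = 205.4579°

wrap1=154.54_deg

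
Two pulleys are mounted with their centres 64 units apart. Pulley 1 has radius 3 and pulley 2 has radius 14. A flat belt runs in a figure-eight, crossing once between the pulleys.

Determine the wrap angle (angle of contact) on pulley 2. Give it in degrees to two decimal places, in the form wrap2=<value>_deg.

crossed belt: β = asin((r1+r2)/C) = asin(17/64) = 15.4041°
wrap1 = wrap2 = π + 2β = 210.8082°

wrap2=210.81_deg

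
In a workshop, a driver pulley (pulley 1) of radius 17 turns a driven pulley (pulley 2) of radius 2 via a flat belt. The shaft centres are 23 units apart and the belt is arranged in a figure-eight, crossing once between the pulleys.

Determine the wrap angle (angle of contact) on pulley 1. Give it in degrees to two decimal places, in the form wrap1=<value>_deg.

crossed belt: β = asin((r1+r2)/C) = asin(19/23) = 55.6988°
wrap1 = wrap2 = π + 2β = 291.3977°

wrap1=291.40_deg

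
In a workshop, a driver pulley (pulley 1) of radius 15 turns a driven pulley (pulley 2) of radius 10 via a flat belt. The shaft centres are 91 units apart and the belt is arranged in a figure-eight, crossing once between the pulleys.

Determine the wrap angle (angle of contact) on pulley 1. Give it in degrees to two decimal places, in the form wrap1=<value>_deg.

wrap1=211.89_deg

crossed belt: β = asin((r1+r2)/C) = asin(25/91) = 15.9456°
wrap1 = wrap2 = π + 2β = 211.8913°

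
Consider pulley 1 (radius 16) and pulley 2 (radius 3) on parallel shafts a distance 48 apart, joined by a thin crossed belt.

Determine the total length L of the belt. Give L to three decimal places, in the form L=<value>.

crossed belt: β = asin((r1+r2)/C) = asin(19/48) = 23.3180°
wrap1 = wrap2 = π + 2β = 226.6359°
tangent length = C·cosβ = 44.0795
L = (r1+r2)·wrap + 2·C·cosβ = 19·3.9555 + 2·44.0795 = 163.3143

L=163.314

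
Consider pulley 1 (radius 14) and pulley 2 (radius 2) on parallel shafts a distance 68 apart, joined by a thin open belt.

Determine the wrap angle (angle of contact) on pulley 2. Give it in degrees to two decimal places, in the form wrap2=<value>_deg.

wrap2=159.67_deg

open belt: β = asin((r2−r1)/C) = asin(-12/68) = -10.1642°
wrap1 = π − 2β = 200.3285°
wrap2 = π + 2β = 159.6715°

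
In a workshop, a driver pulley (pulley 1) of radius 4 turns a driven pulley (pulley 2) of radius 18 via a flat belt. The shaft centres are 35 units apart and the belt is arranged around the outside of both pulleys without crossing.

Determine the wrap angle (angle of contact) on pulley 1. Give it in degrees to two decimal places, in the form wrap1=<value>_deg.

wrap1=132.84_deg

open belt: β = asin((r2−r1)/C) = asin(14/35) = 23.5782°
wrap1 = π − 2β = 132.8436°
wrap2 = π + 2β = 227.1564°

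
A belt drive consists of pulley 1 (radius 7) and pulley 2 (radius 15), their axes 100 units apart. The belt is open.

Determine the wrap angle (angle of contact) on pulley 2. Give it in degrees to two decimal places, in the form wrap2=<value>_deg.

open belt: β = asin((r2−r1)/C) = asin(8/100) = 4.5886°
wrap1 = π − 2β = 170.8229°
wrap2 = π + 2β = 189.1771°

wrap2=189.18_deg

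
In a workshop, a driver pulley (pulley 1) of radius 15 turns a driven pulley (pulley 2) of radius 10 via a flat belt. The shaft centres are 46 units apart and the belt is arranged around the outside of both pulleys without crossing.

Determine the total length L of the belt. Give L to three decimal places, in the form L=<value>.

L=171.084

open belt: β = asin((r2−r1)/C) = asin(-5/46) = -6.2401°
wrap1 = π − 2β = 192.4803°
wrap2 = π + 2β = 167.5197°
tangent length = C·cosβ = 45.7275
L = r1·wrap1 + r2·wrap2 + 2·C·cosβ = 15·3.3594 + 10·2.9238 + 2·45.7275 = 171.0838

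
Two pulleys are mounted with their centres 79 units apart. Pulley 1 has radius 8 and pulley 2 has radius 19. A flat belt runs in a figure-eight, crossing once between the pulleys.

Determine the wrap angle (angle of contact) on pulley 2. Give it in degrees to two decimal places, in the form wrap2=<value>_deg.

wrap2=219.97_deg

crossed belt: β = asin((r1+r2)/C) = asin(27/79) = 19.9849°
wrap1 = wrap2 = π + 2β = 219.9698°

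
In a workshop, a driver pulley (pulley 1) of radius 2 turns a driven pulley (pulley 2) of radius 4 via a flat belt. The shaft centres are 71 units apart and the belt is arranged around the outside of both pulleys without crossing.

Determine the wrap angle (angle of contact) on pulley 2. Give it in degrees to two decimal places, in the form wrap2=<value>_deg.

wrap2=183.23_deg

open belt: β = asin((r2−r1)/C) = asin(2/71) = 1.6142°
wrap1 = π − 2β = 176.7716°
wrap2 = π + 2β = 183.2284°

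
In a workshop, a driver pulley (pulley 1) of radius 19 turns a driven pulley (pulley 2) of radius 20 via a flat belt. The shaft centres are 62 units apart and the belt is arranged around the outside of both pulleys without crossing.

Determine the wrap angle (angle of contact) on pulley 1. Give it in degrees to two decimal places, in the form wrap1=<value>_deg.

open belt: β = asin((r2−r1)/C) = asin(1/62) = 0.9242°
wrap1 = π − 2β = 178.1517°
wrap2 = π + 2β = 181.8483°

wrap1=178.15_deg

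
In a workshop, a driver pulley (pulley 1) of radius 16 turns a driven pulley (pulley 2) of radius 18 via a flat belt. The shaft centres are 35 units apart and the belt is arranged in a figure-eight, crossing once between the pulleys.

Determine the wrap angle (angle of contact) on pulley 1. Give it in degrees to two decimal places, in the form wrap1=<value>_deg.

crossed belt: β = asin((r1+r2)/C) = asin(34/35) = 76.2709°
wrap1 = wrap2 = π + 2β = 332.5417°

wrap1=332.54_deg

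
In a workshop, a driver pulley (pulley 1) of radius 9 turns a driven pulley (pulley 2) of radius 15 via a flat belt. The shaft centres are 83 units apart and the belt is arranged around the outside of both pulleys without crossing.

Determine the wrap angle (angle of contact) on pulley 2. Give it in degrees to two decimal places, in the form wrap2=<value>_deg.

wrap2=188.29_deg

open belt: β = asin((r2−r1)/C) = asin(6/83) = 4.1455°
wrap1 = π − 2β = 171.7090°
wrap2 = π + 2β = 188.2910°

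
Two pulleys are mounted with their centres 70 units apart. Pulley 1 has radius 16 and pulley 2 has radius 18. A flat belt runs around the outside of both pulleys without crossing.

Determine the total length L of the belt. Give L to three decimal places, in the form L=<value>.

L=246.871

open belt: β = asin((r2−r1)/C) = asin(2/70) = 1.6372°
wrap1 = π − 2β = 176.7255°
wrap2 = π + 2β = 183.2745°
tangent length = C·cosβ = 69.9714
L = r1·wrap1 + r2·wrap2 + 2·C·cosβ = 16·3.0844 + 18·3.1987 + 2·69.9714 = 246.8713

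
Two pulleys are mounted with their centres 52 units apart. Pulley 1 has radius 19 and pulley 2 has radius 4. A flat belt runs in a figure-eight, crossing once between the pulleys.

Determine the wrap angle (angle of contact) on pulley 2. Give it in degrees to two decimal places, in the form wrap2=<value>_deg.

crossed belt: β = asin((r1+r2)/C) = asin(23/52) = 26.2512°
wrap1 = wrap2 = π + 2β = 232.5024°

wrap2=232.50_deg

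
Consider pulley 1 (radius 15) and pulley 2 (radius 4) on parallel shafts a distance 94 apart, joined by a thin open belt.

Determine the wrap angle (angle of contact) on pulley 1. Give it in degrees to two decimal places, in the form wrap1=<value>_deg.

open belt: β = asin((r2−r1)/C) = asin(-11/94) = -6.7202°
wrap1 = π − 2β = 193.4404°
wrap2 = π + 2β = 166.5596°

wrap1=193.44_deg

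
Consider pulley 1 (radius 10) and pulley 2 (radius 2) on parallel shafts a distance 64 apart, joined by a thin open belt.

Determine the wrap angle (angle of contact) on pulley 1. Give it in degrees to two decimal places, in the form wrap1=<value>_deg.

wrap1=194.36_deg

open belt: β = asin((r2−r1)/C) = asin(-8/64) = -7.1808°
wrap1 = π − 2β = 194.3615°
wrap2 = π + 2β = 165.6385°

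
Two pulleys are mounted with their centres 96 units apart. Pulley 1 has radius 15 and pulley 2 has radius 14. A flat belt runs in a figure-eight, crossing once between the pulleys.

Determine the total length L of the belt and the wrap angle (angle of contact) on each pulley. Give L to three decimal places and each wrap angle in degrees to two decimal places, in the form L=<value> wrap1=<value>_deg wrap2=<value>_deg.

L=291.935 wrap1=215.17_deg wrap2=215.17_deg

crossed belt: β = asin((r1+r2)/C) = asin(29/96) = 17.5828°
wrap1 = wrap2 = π + 2β = 215.1656°
tangent length = C·cosβ = 91.5150
L = (r1+r2)·wrap + 2·C·cosβ = 29·3.7553 + 2·91.5150 = 291.9351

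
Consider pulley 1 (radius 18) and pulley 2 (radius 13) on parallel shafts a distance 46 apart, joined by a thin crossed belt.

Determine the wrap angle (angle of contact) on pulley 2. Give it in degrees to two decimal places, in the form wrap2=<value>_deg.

crossed belt: β = asin((r1+r2)/C) = asin(31/46) = 42.3698°
wrap1 = wrap2 = π + 2β = 264.7396°

wrap2=264.74_deg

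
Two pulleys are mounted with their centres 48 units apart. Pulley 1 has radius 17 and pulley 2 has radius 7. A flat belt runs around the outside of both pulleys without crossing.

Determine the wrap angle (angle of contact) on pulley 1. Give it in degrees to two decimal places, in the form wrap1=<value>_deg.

open belt: β = asin((r2−r1)/C) = asin(-10/48) = -12.0247°
wrap1 = π − 2β = 204.0494°
wrap2 = π + 2β = 155.9506°

wrap1=204.05_deg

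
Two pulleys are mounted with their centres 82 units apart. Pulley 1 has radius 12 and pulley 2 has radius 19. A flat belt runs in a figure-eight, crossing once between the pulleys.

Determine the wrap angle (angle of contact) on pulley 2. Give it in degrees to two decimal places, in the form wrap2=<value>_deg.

wrap2=224.43_deg

crossed belt: β = asin((r1+r2)/C) = asin(31/82) = 22.2129°
wrap1 = wrap2 = π + 2β = 224.4257°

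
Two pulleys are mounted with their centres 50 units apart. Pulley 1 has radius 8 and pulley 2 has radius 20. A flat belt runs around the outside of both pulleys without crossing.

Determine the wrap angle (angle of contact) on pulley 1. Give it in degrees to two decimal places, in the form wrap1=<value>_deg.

open belt: β = asin((r2−r1)/C) = asin(12/50) = 13.8865°
wrap1 = π − 2β = 152.2269°
wrap2 = π + 2β = 207.7731°

wrap1=152.23_deg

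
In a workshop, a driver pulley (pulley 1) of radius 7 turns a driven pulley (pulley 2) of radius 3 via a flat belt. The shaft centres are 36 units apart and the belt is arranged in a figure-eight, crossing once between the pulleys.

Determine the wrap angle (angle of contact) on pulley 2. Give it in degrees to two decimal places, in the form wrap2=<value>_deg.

crossed belt: β = asin((r1+r2)/C) = asin(10/36) = 16.1276°
wrap1 = wrap2 = π + 2β = 212.2552°

wrap2=212.26_deg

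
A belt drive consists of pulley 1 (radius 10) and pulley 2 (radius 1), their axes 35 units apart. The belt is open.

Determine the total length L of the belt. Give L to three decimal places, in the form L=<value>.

open belt: β = asin((r2−r1)/C) = asin(-9/35) = -14.9006°
wrap1 = π − 2β = 209.8012°
wrap2 = π + 2β = 150.1988°
tangent length = C·cosβ = 33.8231
L = r1·wrap1 + r2·wrap2 + 2·C·cosβ = 10·3.6617 + 1·2.6215 + 2·33.8231 = 106.8848

L=106.885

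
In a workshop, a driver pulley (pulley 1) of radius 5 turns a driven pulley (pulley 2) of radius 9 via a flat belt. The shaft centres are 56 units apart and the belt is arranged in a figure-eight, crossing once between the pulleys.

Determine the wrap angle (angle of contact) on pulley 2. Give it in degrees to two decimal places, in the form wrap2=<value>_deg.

wrap2=208.96_deg

crossed belt: β = asin((r1+r2)/C) = asin(14/56) = 14.4775°
wrap1 = wrap2 = π + 2β = 208.9550°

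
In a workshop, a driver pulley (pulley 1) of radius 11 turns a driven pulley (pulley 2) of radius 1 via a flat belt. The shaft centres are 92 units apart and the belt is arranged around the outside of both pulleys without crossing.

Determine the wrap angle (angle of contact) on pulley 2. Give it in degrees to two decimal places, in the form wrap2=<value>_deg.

wrap2=167.52_deg

open belt: β = asin((r2−r1)/C) = asin(-10/92) = -6.2401°
wrap1 = π − 2β = 192.4803°
wrap2 = π + 2β = 167.5197°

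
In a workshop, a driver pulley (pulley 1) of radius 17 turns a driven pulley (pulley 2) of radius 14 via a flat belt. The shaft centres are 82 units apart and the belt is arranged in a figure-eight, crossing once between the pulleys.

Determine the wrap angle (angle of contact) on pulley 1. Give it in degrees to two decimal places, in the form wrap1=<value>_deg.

wrap1=224.43_deg

crossed belt: β = asin((r1+r2)/C) = asin(31/82) = 22.2129°
wrap1 = wrap2 = π + 2β = 224.4257°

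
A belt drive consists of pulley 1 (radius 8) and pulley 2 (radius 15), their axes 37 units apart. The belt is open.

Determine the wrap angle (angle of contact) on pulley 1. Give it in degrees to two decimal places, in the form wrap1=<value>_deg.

wrap1=158.19_deg

open belt: β = asin((r2−r1)/C) = asin(7/37) = 10.9055°
wrap1 = π − 2β = 158.1891°
wrap2 = π + 2β = 201.8109°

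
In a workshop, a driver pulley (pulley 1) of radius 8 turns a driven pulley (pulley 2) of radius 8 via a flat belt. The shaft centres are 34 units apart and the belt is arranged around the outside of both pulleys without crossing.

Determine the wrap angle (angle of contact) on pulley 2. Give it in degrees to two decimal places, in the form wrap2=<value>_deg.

wrap2=180.00_deg

open belt: β = asin((r2−r1)/C) = asin(0/34) = 0.0000°
wrap1 = π − 2β = 180.0000°
wrap2 = π + 2β = 180.0000°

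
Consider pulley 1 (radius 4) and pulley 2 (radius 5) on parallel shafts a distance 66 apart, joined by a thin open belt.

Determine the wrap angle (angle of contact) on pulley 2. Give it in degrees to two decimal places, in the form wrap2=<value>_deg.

wrap2=181.74_deg

open belt: β = asin((r2−r1)/C) = asin(1/66) = 0.8682°
wrap1 = π − 2β = 178.2637°
wrap2 = π + 2β = 181.7363°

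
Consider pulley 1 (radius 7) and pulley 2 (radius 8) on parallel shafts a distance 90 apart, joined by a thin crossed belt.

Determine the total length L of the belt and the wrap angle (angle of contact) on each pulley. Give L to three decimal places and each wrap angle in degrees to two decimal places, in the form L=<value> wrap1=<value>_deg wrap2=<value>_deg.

crossed belt: β = asin((r1+r2)/C) = asin(15/90) = 9.5941°
wrap1 = wrap2 = π + 2β = 199.1881°
tangent length = C·cosβ = 88.7412
L = (r1+r2)·wrap + 2·C·cosβ = 15·3.4765 + 2·88.7412 = 229.6297

L=229.630 wrap1=199.19_deg wrap2=199.19_deg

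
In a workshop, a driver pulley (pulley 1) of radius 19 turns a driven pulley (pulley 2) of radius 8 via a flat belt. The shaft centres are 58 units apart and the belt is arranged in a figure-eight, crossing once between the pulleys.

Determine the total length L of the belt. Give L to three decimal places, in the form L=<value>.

crossed belt: β = asin((r1+r2)/C) = asin(27/58) = 27.7437°
wrap1 = wrap2 = π + 2β = 235.4874°
tangent length = C·cosβ = 51.3323
L = (r1+r2)·wrap + 2·C·cosβ = 27·4.1100 + 2·51.3323 = 213.6353

L=213.635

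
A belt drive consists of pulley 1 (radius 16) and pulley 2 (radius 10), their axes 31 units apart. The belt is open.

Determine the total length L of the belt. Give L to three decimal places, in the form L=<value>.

L=144.846

open belt: β = asin((r2−r1)/C) = asin(-6/31) = -11.1599°
wrap1 = π − 2β = 202.3199°
wrap2 = π + 2β = 157.6801°
tangent length = C·cosβ = 30.4138
L = r1·wrap1 + r2·wrap2 + 2·C·cosβ = 16·3.5311 + 10·2.7520 + 2·30.4138 = 144.8464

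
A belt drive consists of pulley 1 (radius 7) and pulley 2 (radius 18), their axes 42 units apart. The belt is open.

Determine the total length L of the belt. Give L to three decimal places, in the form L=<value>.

L=165.438

open belt: β = asin((r2−r1)/C) = asin(11/42) = 15.1831°
wrap1 = π − 2β = 149.6338°
wrap2 = π + 2β = 210.3662°
tangent length = C·cosβ = 40.5339
L = r1·wrap1 + r2·wrap2 + 2·C·cosβ = 7·2.6116 + 18·3.6716 + 2·40.5339 = 165.4376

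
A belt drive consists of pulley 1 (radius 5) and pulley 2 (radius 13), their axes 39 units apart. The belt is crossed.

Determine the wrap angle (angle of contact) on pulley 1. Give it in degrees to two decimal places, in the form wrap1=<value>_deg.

crossed belt: β = asin((r1+r2)/C) = asin(18/39) = 27.4864°
wrap1 = wrap2 = π + 2β = 234.9729°

wrap1=234.97_deg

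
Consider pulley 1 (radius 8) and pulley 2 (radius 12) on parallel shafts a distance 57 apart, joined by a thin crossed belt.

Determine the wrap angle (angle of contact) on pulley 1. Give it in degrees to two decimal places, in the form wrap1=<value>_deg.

wrap1=221.08_deg

crossed belt: β = asin((r1+r2)/C) = asin(20/57) = 20.5410°
wrap1 = wrap2 = π + 2β = 221.0820°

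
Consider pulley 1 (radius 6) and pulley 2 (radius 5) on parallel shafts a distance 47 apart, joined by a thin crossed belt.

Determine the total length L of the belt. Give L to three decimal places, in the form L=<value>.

L=131.144

crossed belt: β = asin((r1+r2)/C) = asin(11/47) = 13.5352°
wrap1 = wrap2 = π + 2β = 207.0704°
tangent length = C·cosβ = 45.6946
L = (r1+r2)·wrap + 2·C·cosβ = 11·3.6141 + 2·45.6946 = 131.1439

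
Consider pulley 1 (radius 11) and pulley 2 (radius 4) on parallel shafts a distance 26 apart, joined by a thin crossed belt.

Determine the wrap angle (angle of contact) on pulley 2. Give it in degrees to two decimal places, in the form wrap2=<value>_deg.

crossed belt: β = asin((r1+r2)/C) = asin(15/26) = 35.2344°
wrap1 = wrap2 = π + 2β = 250.4688°

wrap2=250.47_deg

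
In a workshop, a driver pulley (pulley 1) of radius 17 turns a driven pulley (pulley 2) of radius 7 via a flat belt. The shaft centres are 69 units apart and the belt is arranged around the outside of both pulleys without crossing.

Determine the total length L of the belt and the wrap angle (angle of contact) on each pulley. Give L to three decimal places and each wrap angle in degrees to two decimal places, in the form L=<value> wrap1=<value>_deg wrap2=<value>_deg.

L=214.850 wrap1=196.67_deg wrap2=163.33_deg

open belt: β = asin((r2−r1)/C) = asin(-10/69) = -8.3331°
wrap1 = π − 2β = 196.6662°
wrap2 = π + 2β = 163.3338°
tangent length = C·cosβ = 68.2715
L = r1·wrap1 + r2·wrap2 + 2·C·cosβ = 17·3.4325 + 7·2.8507 + 2·68.2715 = 214.8501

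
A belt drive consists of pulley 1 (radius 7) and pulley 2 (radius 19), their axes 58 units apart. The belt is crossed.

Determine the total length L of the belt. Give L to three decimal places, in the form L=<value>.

L=209.545

crossed belt: β = asin((r1+r2)/C) = asin(26/58) = 26.6331°
wrap1 = wrap2 = π + 2β = 233.2662°
tangent length = C·cosβ = 51.8459
L = (r1+r2)·wrap + 2·C·cosβ = 26·4.0713 + 2·51.8459 = 209.5447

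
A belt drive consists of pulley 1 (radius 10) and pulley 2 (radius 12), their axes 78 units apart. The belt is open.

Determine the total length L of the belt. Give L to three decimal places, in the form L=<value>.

open belt: β = asin((r2−r1)/C) = asin(2/78) = 1.4693°
wrap1 = π − 2β = 177.0614°
wrap2 = π + 2β = 182.9386°
tangent length = C·cosβ = 77.9744
L = r1·wrap1 + r2·wrap2 + 2·C·cosβ = 10·3.0903 + 12·3.1929 + 2·77.9744 = 225.1663

L=225.166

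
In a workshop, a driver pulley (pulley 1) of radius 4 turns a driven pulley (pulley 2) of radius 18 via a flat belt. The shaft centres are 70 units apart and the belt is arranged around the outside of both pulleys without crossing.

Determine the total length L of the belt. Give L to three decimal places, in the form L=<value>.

open belt: β = asin((r2−r1)/C) = asin(14/70) = 11.5370°
wrap1 = π − 2β = 156.9261°
wrap2 = π + 2β = 203.0739°
tangent length = C·cosβ = 68.5857
L = r1·wrap1 + r2·wrap2 + 2·C·cosβ = 4·2.7389 + 18·3.5443 + 2·68.5857 = 211.9245

L=211.924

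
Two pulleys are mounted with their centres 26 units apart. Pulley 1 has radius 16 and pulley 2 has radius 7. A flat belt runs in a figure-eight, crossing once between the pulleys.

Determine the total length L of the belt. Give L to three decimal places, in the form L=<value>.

L=146.446

crossed belt: β = asin((r1+r2)/C) = asin(23/26) = 62.2042°
wrap1 = wrap2 = π + 2β = 304.4085°
tangent length = C·cosβ = 12.1244
L = (r1+r2)·wrap + 2·C·cosβ = 23·5.3129 + 2·12.1244 = 146.4461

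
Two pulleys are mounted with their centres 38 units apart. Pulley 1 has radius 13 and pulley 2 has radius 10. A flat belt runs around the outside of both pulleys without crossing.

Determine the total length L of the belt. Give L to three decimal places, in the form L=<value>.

L=148.494

open belt: β = asin((r2−r1)/C) = asin(-3/38) = -4.5281°
wrap1 = π − 2β = 189.0561°
wrap2 = π + 2β = 170.9439°
tangent length = C·cosβ = 37.8814
L = r1·wrap1 + r2·wrap2 + 2·C·cosβ = 13·3.2997 + 10·2.9835 + 2·37.8814 = 148.4936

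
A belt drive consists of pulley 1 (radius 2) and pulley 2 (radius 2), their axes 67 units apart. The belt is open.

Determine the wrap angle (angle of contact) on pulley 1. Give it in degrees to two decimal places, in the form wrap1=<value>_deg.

open belt: β = asin((r2−r1)/C) = asin(0/67) = 0.0000°
wrap1 = π − 2β = 180.0000°
wrap2 = π + 2β = 180.0000°

wrap1=180.00_deg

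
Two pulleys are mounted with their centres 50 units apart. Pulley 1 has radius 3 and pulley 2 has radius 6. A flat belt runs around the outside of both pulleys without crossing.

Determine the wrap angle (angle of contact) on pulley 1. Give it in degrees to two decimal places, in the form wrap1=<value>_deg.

wrap1=173.12_deg

open belt: β = asin((r2−r1)/C) = asin(3/50) = 3.4398°
wrap1 = π − 2β = 173.1204°
wrap2 = π + 2β = 186.8796°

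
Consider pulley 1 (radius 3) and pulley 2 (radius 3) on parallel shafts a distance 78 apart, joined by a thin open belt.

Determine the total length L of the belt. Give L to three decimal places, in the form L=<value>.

open belt: β = asin((r2−r1)/C) = asin(0/78) = 0.0000°
wrap1 = π − 2β = 180.0000°
wrap2 = π + 2β = 180.0000°
tangent length = C·cosβ = 78.0000
L = r1·wrap1 + r2·wrap2 + 2·C·cosβ = 3·3.1416 + 3·3.1416 + 2·78.0000 = 174.8496

L=174.850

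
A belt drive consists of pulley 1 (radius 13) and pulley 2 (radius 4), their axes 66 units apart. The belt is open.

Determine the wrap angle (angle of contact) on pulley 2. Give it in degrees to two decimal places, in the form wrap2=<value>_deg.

wrap2=164.33_deg

open belt: β = asin((r2−r1)/C) = asin(-9/66) = -7.8375°
wrap1 = π − 2β = 195.6750°
wrap2 = π + 2β = 164.3250°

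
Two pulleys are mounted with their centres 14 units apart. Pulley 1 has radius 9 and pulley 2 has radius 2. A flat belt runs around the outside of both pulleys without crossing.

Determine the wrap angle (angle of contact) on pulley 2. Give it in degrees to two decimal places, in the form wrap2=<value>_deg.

wrap2=120.00_deg

open belt: β = asin((r2−r1)/C) = asin(-7/14) = -30.0000°
wrap1 = π − 2β = 240.0000°
wrap2 = π + 2β = 120.0000°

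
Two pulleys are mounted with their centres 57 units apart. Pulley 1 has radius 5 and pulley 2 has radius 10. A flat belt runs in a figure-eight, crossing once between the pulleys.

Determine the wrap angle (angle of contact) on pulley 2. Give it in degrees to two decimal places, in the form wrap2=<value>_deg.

crossed belt: β = asin((r1+r2)/C) = asin(15/57) = 15.2575°
wrap1 = wrap2 = π + 2β = 210.5150°

wrap2=210.52_deg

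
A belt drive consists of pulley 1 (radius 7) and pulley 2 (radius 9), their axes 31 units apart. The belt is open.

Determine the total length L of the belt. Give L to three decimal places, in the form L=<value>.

open belt: β = asin((r2−r1)/C) = asin(2/31) = 3.6991°
wrap1 = π − 2β = 172.6019°
wrap2 = π + 2β = 187.3981°
tangent length = C·cosβ = 30.9354
L = r1·wrap1 + r2·wrap2 + 2·C·cosβ = 7·3.0125 + 9·3.2707 + 2·30.9354 = 112.3946

L=112.395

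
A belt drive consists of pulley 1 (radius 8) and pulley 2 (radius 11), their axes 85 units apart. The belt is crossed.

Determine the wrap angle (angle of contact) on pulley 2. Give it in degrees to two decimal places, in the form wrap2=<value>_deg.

crossed belt: β = asin((r1+r2)/C) = asin(19/85) = 12.9164°
wrap1 = wrap2 = π + 2β = 205.8328°

wrap2=205.83_deg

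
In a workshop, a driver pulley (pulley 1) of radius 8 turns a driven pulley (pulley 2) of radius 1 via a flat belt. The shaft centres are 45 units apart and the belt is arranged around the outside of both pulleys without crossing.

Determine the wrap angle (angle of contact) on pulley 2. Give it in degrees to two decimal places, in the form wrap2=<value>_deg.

open belt: β = asin((r2−r1)/C) = asin(-7/45) = -8.9490°
wrap1 = π − 2β = 197.8980°
wrap2 = π + 2β = 162.1020°

wrap2=162.10_deg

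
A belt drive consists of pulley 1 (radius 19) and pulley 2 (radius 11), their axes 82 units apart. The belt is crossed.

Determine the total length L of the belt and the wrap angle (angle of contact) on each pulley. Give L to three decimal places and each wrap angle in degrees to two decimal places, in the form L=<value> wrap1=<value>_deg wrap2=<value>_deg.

L=269.351 wrap1=222.92_deg wrap2=222.92_deg

crossed belt: β = asin((r1+r2)/C) = asin(30/82) = 21.4601°
wrap1 = wrap2 = π + 2β = 222.9203°
tangent length = C·cosβ = 76.3151
L = (r1+r2)·wrap + 2·C·cosβ = 30·3.8907 + 2·76.3151 = 269.3510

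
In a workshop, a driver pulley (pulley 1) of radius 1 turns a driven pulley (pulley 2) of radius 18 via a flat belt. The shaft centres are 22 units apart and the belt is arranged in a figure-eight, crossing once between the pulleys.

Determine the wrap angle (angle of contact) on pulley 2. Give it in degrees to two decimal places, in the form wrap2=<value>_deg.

crossed belt: β = asin((r1+r2)/C) = asin(19/22) = 59.7274°
wrap1 = wrap2 = π + 2β = 299.4547°

wrap2=299.45_deg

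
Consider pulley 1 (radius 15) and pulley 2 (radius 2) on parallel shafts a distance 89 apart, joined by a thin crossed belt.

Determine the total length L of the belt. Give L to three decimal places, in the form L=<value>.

L=234.664

crossed belt: β = asin((r1+r2)/C) = asin(17/89) = 11.0118°
wrap1 = wrap2 = π + 2β = 202.0236°
tangent length = C·cosβ = 87.3613
L = (r1+r2)·wrap + 2·C·cosβ = 17·3.5260 + 2·87.3613 = 234.6642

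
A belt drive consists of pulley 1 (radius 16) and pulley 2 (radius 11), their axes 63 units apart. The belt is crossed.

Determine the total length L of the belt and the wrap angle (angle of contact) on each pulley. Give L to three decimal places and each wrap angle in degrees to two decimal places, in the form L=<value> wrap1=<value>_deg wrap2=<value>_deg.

crossed belt: β = asin((r1+r2)/C) = asin(27/63) = 25.3769°
wrap1 = wrap2 = π + 2β = 230.7539°
tangent length = C·cosβ = 56.9210
L = (r1+r2)·wrap + 2·C·cosβ = 27·4.0274 + 2·56.9210 = 222.5822

L=222.582 wrap1=230.75_deg wrap2=230.75_deg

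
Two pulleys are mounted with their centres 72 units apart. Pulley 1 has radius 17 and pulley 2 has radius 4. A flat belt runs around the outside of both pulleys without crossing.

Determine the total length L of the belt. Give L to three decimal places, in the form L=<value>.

L=212.327

open belt: β = asin((r2−r1)/C) = asin(-13/72) = -10.4021°
wrap1 = π − 2β = 200.8042°
wrap2 = π + 2β = 159.1958°
tangent length = C·cosβ = 70.8167
L = r1·wrap1 + r2·wrap2 + 2·C·cosβ = 17·3.5047 + 4·2.7785 + 2·70.8167 = 212.3271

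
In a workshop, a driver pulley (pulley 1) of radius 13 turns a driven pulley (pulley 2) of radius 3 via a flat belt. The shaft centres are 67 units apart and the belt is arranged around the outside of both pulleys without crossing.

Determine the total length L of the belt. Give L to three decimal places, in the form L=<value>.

open belt: β = asin((r2−r1)/C) = asin(-10/67) = -8.5837°
wrap1 = π − 2β = 197.1674°
wrap2 = π + 2β = 162.8326°
tangent length = C·cosβ = 66.2495
L = r1·wrap1 + r2·wrap2 + 2·C·cosβ = 13·3.4412 + 3·2.8420 + 2·66.2495 = 185.7608

L=185.761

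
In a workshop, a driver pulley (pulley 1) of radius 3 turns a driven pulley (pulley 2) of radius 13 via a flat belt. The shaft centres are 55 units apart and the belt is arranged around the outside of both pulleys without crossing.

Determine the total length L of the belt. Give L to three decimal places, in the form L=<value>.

L=162.089

open belt: β = asin((r2−r1)/C) = asin(10/55) = 10.4757°
wrap1 = π − 2β = 159.0486°
wrap2 = π + 2β = 200.9514°
tangent length = C·cosβ = 54.0833
L = r1·wrap1 + r2·wrap2 + 2·C·cosβ = 3·2.7759 + 13·3.5073 + 2·54.0833 = 162.0887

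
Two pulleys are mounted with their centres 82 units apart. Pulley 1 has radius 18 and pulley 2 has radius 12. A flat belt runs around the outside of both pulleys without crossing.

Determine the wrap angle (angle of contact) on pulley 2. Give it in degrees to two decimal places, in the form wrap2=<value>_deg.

wrap2=171.61_deg

open belt: β = asin((r2−r1)/C) = asin(-6/82) = -4.1961°
wrap1 = π − 2β = 188.3922°
wrap2 = π + 2β = 171.6078°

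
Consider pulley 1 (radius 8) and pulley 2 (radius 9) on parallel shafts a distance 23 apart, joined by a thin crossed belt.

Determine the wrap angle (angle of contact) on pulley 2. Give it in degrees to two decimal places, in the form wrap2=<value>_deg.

wrap2=275.31_deg

crossed belt: β = asin((r1+r2)/C) = asin(17/23) = 47.6574°
wrap1 = wrap2 = π + 2β = 275.3148°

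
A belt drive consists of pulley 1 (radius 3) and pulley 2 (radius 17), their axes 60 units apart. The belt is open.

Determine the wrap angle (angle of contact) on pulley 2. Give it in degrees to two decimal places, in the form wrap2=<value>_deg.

open belt: β = asin((r2−r1)/C) = asin(14/60) = 13.4934°
wrap1 = π − 2β = 153.0132°
wrap2 = π + 2β = 206.9868°

wrap2=206.99_deg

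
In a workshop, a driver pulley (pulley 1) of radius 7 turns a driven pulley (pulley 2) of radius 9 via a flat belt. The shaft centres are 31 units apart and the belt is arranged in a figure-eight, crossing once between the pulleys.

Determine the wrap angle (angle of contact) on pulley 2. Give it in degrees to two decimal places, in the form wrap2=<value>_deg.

crossed belt: β = asin((r1+r2)/C) = asin(16/31) = 31.0730°
wrap1 = wrap2 = π + 2β = 242.1459°

wrap2=242.15_deg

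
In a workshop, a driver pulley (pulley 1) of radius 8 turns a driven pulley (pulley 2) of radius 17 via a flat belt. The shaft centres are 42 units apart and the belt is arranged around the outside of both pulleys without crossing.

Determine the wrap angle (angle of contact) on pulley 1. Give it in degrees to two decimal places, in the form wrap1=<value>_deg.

wrap1=155.25_deg

open belt: β = asin((r2−r1)/C) = asin(9/42) = 12.3736°
wrap1 = π − 2β = 155.2527°
wrap2 = π + 2β = 204.7473°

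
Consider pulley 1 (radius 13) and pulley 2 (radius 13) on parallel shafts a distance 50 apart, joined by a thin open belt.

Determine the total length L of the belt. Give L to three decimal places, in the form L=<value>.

L=181.681

open belt: β = asin((r2−r1)/C) = asin(0/50) = 0.0000°
wrap1 = π − 2β = 180.0000°
wrap2 = π + 2β = 180.0000°
tangent length = C·cosβ = 50.0000
L = r1·wrap1 + r2·wrap2 + 2·C·cosβ = 13·3.1416 + 13·3.1416 + 2·50.0000 = 181.6814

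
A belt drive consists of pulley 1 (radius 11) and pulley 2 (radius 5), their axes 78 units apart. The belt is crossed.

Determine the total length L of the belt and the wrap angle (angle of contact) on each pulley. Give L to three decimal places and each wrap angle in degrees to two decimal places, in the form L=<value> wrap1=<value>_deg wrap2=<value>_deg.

L=209.559 wrap1=203.67_deg wrap2=203.67_deg

crossed belt: β = asin((r1+r2)/C) = asin(16/78) = 11.8370°
wrap1 = wrap2 = π + 2β = 203.6740°
tangent length = C·cosβ = 76.3413
L = (r1+r2)·wrap + 2·C·cosβ = 16·3.5548 + 2·76.3413 = 209.5592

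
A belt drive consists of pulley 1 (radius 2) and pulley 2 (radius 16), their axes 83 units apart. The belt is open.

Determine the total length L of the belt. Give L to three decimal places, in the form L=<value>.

open belt: β = asin((r2−r1)/C) = asin(14/83) = 9.7108°
wrap1 = π − 2β = 160.5785°
wrap2 = π + 2β = 199.4215°
tangent length = C·cosβ = 81.8108
L = r1·wrap1 + r2·wrap2 + 2·C·cosβ = 2·2.8026 + 16·3.4806 + 2·81.8108 = 224.9158

L=224.916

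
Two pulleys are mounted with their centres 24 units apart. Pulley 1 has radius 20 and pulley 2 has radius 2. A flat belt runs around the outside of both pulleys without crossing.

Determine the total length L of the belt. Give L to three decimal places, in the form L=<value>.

open belt: β = asin((r2−r1)/C) = asin(-18/24) = -48.5904°
wrap1 = π − 2β = 277.1808°
wrap2 = π + 2β = 82.8192°
tangent length = C·cosβ = 15.8745
L = r1·wrap1 + r2·wrap2 + 2·C·cosβ = 20·4.8377 + 2·1.4455 + 2·15.8745 = 131.3943

L=131.394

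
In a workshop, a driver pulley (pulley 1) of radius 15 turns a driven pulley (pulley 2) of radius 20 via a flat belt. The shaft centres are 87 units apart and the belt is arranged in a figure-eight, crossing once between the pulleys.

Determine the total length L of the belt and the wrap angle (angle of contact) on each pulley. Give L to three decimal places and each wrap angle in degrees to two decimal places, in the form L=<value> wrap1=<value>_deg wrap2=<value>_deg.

L=298.236 wrap1=227.44_deg wrap2=227.44_deg

crossed belt: β = asin((r1+r2)/C) = asin(35/87) = 23.7220°
wrap1 = wrap2 = π + 2β = 227.4439°
tangent length = C·cosβ = 79.6492
L = (r1+r2)·wrap + 2·C·cosβ = 35·3.9696 + 2·79.6492 = 298.2361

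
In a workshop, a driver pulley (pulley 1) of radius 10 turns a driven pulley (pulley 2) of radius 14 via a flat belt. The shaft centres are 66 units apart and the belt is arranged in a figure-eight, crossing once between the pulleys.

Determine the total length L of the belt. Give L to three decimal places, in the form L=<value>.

crossed belt: β = asin((r1+r2)/C) = asin(24/66) = 21.3237°
wrap1 = wrap2 = π + 2β = 222.6474°
tangent length = C·cosβ = 61.4817
L = (r1+r2)·wrap + 2·C·cosβ = 24·3.8859 + 2·61.4817 = 216.2257

L=216.226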